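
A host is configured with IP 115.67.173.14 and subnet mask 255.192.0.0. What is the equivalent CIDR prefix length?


Binary: 11111111.11000000.00000000.00000000
Count leading 1s
Prefix: /10


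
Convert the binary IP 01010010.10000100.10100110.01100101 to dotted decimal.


01010010 = 82
10000100 = 132
10100110 = 166
01100101 = 101
IP: 82.132.166.101


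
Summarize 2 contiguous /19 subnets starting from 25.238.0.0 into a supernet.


Original prefix: /19
Number of subnets: 2 = 2^1
New prefix = 19 - 1 = 18
Supernet: 25.238.0.0/18


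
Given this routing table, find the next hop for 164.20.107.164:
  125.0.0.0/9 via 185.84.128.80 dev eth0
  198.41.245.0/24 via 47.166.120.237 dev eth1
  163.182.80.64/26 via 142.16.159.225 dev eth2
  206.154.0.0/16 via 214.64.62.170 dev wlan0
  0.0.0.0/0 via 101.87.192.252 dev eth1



Longest prefix match for 164.20.107.164:
  /9 125.0.0.0: no
  /24 198.41.245.0: no
  /26 163.182.80.64: no
  /16 206.154.0.0: no
  /0 0.0.0.0: MATCH
Selected: next-hop 101.87.192.252 via eth1 (matched /0)


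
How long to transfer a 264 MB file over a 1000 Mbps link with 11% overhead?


Effective throughput = 1000 * (1 - 11/100) = 890 Mbps
File size in Mb = 264 * 8 = 2112 Mb
Time = 2112 / 890
Time = 2.373 seconds


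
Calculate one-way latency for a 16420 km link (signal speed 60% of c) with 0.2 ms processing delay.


Speed = 0.6 * 3e5 km/s = 180000 km/s
Propagation delay = 16420 / 180000 = 0.0912 s = 91.2222 ms
Processing delay = 0.2 ms
Total one-way latency = 91.4222 ms


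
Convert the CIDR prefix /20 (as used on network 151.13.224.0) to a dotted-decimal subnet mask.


/20 means 20 network bits, 12 host bits
Binary: 11111111111111111111000000000000
Mask: 255.255.240.0


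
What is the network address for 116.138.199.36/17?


IP:   01110100.10001010.11000111.00100100
Mask: 11111111.11111111.10000000.00000000
AND operation:
Net:  01110100.10001010.10000000.00000000
Network: 116.138.128.0/17


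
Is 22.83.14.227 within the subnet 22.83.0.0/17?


Subnet network: 22.83.0.0
Test IP AND mask: 22.83.0.0
Yes, 22.83.14.227 is in 22.83.0.0/17


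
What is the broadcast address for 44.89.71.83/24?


Network: 44.89.71.0/24
Host bits = 8
Set all host bits to 1:
Broadcast: 44.89.71.255


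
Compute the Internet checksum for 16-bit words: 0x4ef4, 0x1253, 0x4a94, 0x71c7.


Sum all words (with carry folding):
+ 0x4ef4 = 0x4ef4
+ 0x1253 = 0x6147
+ 0x4a94 = 0xabdb
+ 0x71c7 = 0x1da3
One's complement: ~0x1da3
Checksum = 0xe25c


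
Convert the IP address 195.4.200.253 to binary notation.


195 = 11000011
4 = 00000100
200 = 11001000
253 = 11111101
Binary: 11000011.00000100.11001000.11111101


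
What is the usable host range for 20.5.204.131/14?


Network: 20.4.0.0
Broadcast: 20.7.255.255
First usable = network + 1
Last usable = broadcast - 1
Range: 20.4.0.1 to 20.7.255.254


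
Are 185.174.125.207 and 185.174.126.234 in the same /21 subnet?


Mask: 255.255.248.0
185.174.125.207 AND mask = 185.174.120.0
185.174.126.234 AND mask = 185.174.120.0
Yes, same subnet (185.174.120.0)


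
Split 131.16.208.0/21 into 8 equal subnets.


New prefix = 21 + 3 = 24
Each subnet has 256 addresses
  131.16.208.0/24
  131.16.209.0/24
  131.16.210.0/24
  131.16.211.0/24
  131.16.212.0/24
  131.16.213.0/24
  131.16.214.0/24
  131.16.215.0/24
Subnets: 131.16.208.0/24, 131.16.209.0/24, 131.16.210.0/24, 131.16.211.0/24, 131.16.212.0/24, 131.16.213.0/24, 131.16.214.0/24, 131.16.215.0/24


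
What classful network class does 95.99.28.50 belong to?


First octet: 95
Binary: 01011111
0xxxxxxx -> Class A (1-126)
Class A, default mask 255.0.0.0 (/8)


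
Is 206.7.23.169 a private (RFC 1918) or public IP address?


RFC 1918 private ranges:
  10.0.0.0/8 (10.0.0.0 - 10.255.255.255)
  172.16.0.0/12 (172.16.0.0 - 172.31.255.255)
  192.168.0.0/16 (192.168.0.0 - 192.168.255.255)
Public (not in any RFC 1918 range)


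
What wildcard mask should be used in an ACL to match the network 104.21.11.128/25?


Subnet mask: 255.255.255.128
Wildcard = 255.255.255.255 - subnet mask
255 - 255 = 0
255 - 255 = 0
255 - 255 = 0
255 - 128 = 127
Wildcard: 0.0.0.127


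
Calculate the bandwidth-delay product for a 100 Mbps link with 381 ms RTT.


BDP = bandwidth * RTT
= 100 Mbps * 381 ms
= 100 * 1e6 * 381 / 1000 bits
= 38100000 bits
= 4762500 bytes
= 4650.8789 KB
BDP = 38100000 bits (4762500 bytes)


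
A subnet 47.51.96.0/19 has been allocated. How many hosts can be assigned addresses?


Host bits = 32 - 19 = 13
Total addresses = 2^13 = 8192
Usable = total - 2 (network and broadcast)
Usable hosts: 8190


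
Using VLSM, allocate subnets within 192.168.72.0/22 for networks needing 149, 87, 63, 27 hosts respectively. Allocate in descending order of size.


149 hosts -> /24 (254 usable): 192.168.72.0/24
87 hosts -> /25 (126 usable): 192.168.73.0/25
63 hosts -> /25 (126 usable): 192.168.73.128/25
27 hosts -> /27 (30 usable): 192.168.74.0/27
Allocation: 192.168.72.0/24 (149 hosts, 254 usable); 192.168.73.0/25 (87 hosts, 126 usable); 192.168.73.128/25 (63 hosts, 126 usable); 192.168.74.0/27 (27 hosts, 30 usable)


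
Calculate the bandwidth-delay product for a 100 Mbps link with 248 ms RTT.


BDP = bandwidth * RTT
= 100 Mbps * 248 ms
= 100 * 1e6 * 248 / 1000 bits
= 24800000 bits
= 3100000 bytes
= 3027.3438 KB
BDP = 24800000 bits (3100000 bytes)


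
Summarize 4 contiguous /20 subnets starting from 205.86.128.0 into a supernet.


Original prefix: /20
Number of subnets: 4 = 2^2
New prefix = 20 - 2 = 18
Supernet: 205.86.128.0/18


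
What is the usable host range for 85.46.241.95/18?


Network: 85.46.192.0
Broadcast: 85.46.255.255
First usable = network + 1
Last usable = broadcast - 1
Range: 85.46.192.1 to 85.46.255.254


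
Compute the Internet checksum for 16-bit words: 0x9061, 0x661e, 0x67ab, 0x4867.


Sum all words (with carry folding):
+ 0x9061 = 0x9061
+ 0x661e = 0xf67f
+ 0x67ab = 0x5e2b
+ 0x4867 = 0xa692
One's complement: ~0xa692
Checksum = 0x596d


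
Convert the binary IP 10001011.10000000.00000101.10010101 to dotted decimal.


10001011 = 139
10000000 = 128
00000101 = 5
10010101 = 149
IP: 139.128.5.149


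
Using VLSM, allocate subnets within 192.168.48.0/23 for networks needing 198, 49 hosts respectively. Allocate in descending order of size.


198 hosts -> /24 (254 usable): 192.168.48.0/24
49 hosts -> /26 (62 usable): 192.168.49.0/26
Allocation: 192.168.48.0/24 (198 hosts, 254 usable); 192.168.49.0/26 (49 hosts, 62 usable)


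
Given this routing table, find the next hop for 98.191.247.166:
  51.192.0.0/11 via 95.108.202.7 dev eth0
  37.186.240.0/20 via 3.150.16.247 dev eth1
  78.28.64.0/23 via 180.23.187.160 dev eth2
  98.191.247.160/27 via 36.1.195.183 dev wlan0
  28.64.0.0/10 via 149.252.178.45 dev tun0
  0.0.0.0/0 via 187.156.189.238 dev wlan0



Longest prefix match for 98.191.247.166:
  /11 51.192.0.0: no
  /20 37.186.240.0: no
  /23 78.28.64.0: no
  /27 98.191.247.160: MATCH
  /10 28.64.0.0: no
  /0 0.0.0.0: MATCH
Selected: next-hop 36.1.195.183 via wlan0 (matched /27)


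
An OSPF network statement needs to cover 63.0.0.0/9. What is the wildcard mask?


Subnet mask: 255.128.0.0
Wildcard = 255.255.255.255 - subnet mask
255 - 255 = 0
255 - 128 = 127
255 - 0 = 255
255 - 0 = 255
Wildcard: 0.127.255.255


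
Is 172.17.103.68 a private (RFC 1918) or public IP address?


RFC 1918 private ranges:
  10.0.0.0/8 (10.0.0.0 - 10.255.255.255)
  172.16.0.0/12 (172.16.0.0 - 172.31.255.255)
  192.168.0.0/16 (192.168.0.0 - 192.168.255.255)
Private (in 172.16.0.0/12)


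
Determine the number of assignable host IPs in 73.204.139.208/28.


Host bits = 32 - 28 = 4
Total addresses = 2^4 = 16
Usable = total - 2 (network and broadcast)
Usable hosts: 14


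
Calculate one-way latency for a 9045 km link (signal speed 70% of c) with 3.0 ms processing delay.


Speed = 0.7 * 3e5 km/s = 210000 km/s
Propagation delay = 9045 / 210000 = 0.0431 s = 43.0714 ms
Processing delay = 3.0 ms
Total one-way latency = 46.0714 ms


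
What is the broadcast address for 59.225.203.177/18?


Network: 59.225.192.0/18
Host bits = 14
Set all host bits to 1:
Broadcast: 59.225.255.255


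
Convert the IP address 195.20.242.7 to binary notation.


195 = 11000011
20 = 00010100
242 = 11110010
7 = 00000111
Binary: 11000011.00010100.11110010.00000111


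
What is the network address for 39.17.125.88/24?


IP:   00100111.00010001.01111101.01011000
Mask: 11111111.11111111.11111111.00000000
AND operation:
Net:  00100111.00010001.01111101.00000000
Network: 39.17.125.0/24


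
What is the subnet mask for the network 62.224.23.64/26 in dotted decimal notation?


/26 means 26 network bits, 6 host bits
Binary: 11111111111111111111111111000000
Mask: 255.255.255.192


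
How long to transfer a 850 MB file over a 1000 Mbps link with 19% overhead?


Effective throughput = 1000 * (1 - 19/100) = 810 Mbps
File size in Mb = 850 * 8 = 6800 Mb
Time = 6800 / 810
Time = 8.3951 seconds


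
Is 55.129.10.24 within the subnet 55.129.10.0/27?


Subnet network: 55.129.10.0
Test IP AND mask: 55.129.10.0
Yes, 55.129.10.24 is in 55.129.10.0/27


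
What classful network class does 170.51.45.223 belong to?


First octet: 170
Binary: 10101010
10xxxxxx -> Class B (128-191)
Class B, default mask 255.255.0.0 (/16)


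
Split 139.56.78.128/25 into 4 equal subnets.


New prefix = 25 + 2 = 27
Each subnet has 32 addresses
  139.56.78.128/27
  139.56.78.160/27
  139.56.78.192/27
  139.56.78.224/27
Subnets: 139.56.78.128/27, 139.56.78.160/27, 139.56.78.192/27, 139.56.78.224/27


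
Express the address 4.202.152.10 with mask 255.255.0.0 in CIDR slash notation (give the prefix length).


Binary: 11111111.11111111.00000000.00000000
Count leading 1s
Prefix: /16


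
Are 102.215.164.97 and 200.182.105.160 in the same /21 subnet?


Mask: 255.255.248.0
102.215.164.97 AND mask = 102.215.160.0
200.182.105.160 AND mask = 200.182.104.0
No, different subnets (102.215.160.0 vs 200.182.104.0)


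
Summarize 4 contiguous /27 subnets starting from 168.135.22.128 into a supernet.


Original prefix: /27
Number of subnets: 4 = 2^2
New prefix = 27 - 2 = 25
Supernet: 168.135.22.128/25


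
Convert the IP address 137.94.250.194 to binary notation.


137 = 10001001
94 = 01011110
250 = 11111010
194 = 11000010
Binary: 10001001.01011110.11111010.11000010


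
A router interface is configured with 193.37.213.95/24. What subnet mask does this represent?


/24 means 24 network bits, 8 host bits
Binary: 11111111111111111111111100000000
Mask: 255.255.255.0


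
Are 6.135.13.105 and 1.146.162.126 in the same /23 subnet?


Mask: 255.255.254.0
6.135.13.105 AND mask = 6.135.12.0
1.146.162.126 AND mask = 1.146.162.0
No, different subnets (6.135.12.0 vs 1.146.162.0)


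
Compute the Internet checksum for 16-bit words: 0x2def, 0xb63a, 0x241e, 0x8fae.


Sum all words (with carry folding):
+ 0x2def = 0x2def
+ 0xb63a = 0xe429
+ 0x241e = 0x0848
+ 0x8fae = 0x97f6
One's complement: ~0x97f6
Checksum = 0x6809


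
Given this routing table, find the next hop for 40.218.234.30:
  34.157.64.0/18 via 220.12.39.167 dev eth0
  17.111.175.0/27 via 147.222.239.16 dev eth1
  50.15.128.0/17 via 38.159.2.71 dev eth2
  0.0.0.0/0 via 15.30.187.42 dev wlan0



Longest prefix match for 40.218.234.30:
  /18 34.157.64.0: no
  /27 17.111.175.0: no
  /17 50.15.128.0: no
  /0 0.0.0.0: MATCH
Selected: next-hop 15.30.187.42 via wlan0 (matched /0)


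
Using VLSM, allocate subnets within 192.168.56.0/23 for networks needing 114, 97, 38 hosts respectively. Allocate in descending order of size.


114 hosts -> /25 (126 usable): 192.168.56.0/25
97 hosts -> /25 (126 usable): 192.168.56.128/25
38 hosts -> /26 (62 usable): 192.168.57.0/26
Allocation: 192.168.56.0/25 (114 hosts, 126 usable); 192.168.56.128/25 (97 hosts, 126 usable); 192.168.57.0/26 (38 hosts, 62 usable)


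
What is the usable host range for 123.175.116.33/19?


Network: 123.175.96.0
Broadcast: 123.175.127.255
First usable = network + 1
Last usable = broadcast - 1
Range: 123.175.96.1 to 123.175.127.254


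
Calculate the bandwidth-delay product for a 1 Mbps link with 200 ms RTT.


BDP = bandwidth * RTT
= 1 Mbps * 200 ms
= 1 * 1e6 * 200 / 1000 bits
= 200000 bits
= 25000 bytes
= 24.4141 KB
BDP = 200000 bits (25000 bytes)


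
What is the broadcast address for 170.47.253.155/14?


Network: 170.44.0.0/14
Host bits = 18
Set all host bits to 1:
Broadcast: 170.47.255.255


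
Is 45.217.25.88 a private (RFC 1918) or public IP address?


RFC 1918 private ranges:
  10.0.0.0/8 (10.0.0.0 - 10.255.255.255)
  172.16.0.0/12 (172.16.0.0 - 172.31.255.255)
  192.168.0.0/16 (192.168.0.0 - 192.168.255.255)
Public (not in any RFC 1918 range)


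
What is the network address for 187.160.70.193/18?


IP:   10111011.10100000.01000110.11000001
Mask: 11111111.11111111.11000000.00000000
AND operation:
Net:  10111011.10100000.01000000.00000000
Network: 187.160.64.0/18


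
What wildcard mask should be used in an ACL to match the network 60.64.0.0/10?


Subnet mask: 255.192.0.0
Wildcard = 255.255.255.255 - subnet mask
255 - 255 = 0
255 - 192 = 63
255 - 0 = 255
255 - 0 = 255
Wildcard: 0.63.255.255


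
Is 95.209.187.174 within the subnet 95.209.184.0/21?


Subnet network: 95.209.184.0
Test IP AND mask: 95.209.184.0
Yes, 95.209.187.174 is in 95.209.184.0/21


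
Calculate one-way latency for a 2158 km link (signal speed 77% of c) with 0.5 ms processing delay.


Speed = 0.77 * 3e5 km/s = 231000 km/s
Propagation delay = 2158 / 231000 = 0.0093 s = 9.342 ms
Processing delay = 0.5 ms
Total one-way latency = 9.842 ms


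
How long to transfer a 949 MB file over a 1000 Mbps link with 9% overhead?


Effective throughput = 1000 * (1 - 9/100) = 910 Mbps
File size in Mb = 949 * 8 = 7592 Mb
Time = 7592 / 910
Time = 8.3429 seconds


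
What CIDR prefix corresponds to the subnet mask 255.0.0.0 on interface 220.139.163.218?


Binary: 11111111.00000000.00000000.00000000
Count leading 1s
Prefix: /8


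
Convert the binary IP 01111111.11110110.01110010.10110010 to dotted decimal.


01111111 = 127
11110110 = 246
01110010 = 114
10110010 = 178
IP: 127.246.114.178


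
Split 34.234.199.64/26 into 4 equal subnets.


New prefix = 26 + 2 = 28
Each subnet has 16 addresses
  34.234.199.64/28
  34.234.199.80/28
  34.234.199.96/28
  34.234.199.112/28
Subnets: 34.234.199.64/28, 34.234.199.80/28, 34.234.199.96/28, 34.234.199.112/28


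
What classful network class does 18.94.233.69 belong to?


First octet: 18
Binary: 00010010
0xxxxxxx -> Class A (1-126)
Class A, default mask 255.0.0.0 (/8)


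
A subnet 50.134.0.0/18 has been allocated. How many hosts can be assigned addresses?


Host bits = 32 - 18 = 14
Total addresses = 2^14 = 16384
Usable = total - 2 (network and broadcast)
Usable hosts: 16382


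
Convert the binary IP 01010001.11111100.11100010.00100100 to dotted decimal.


01010001 = 81
11111100 = 252
11100010 = 226
00100100 = 36
IP: 81.252.226.36


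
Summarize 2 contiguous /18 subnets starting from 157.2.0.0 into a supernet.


Original prefix: /18
Number of subnets: 2 = 2^1
New prefix = 18 - 1 = 17
Supernet: 157.2.0.0/17


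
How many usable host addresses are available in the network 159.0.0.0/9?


Host bits = 32 - 9 = 23
Total addresses = 2^23 = 8388608
Usable = total - 2 (network and broadcast)
Usable hosts: 8388606


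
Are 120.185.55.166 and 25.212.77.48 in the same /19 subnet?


Mask: 255.255.224.0
120.185.55.166 AND mask = 120.185.32.0
25.212.77.48 AND mask = 25.212.64.0
No, different subnets (120.185.32.0 vs 25.212.64.0)


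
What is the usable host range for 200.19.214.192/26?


Network: 200.19.214.192
Broadcast: 200.19.214.255
First usable = network + 1
Last usable = broadcast - 1
Range: 200.19.214.193 to 200.19.214.254


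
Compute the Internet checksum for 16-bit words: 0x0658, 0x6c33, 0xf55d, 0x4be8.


Sum all words (with carry folding):
+ 0x0658 = 0x0658
+ 0x6c33 = 0x728b
+ 0xf55d = 0x67e9
+ 0x4be8 = 0xb3d1
One's complement: ~0xb3d1
Checksum = 0x4c2e


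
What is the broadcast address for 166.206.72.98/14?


Network: 166.204.0.0/14
Host bits = 18
Set all host bits to 1:
Broadcast: 166.207.255.255


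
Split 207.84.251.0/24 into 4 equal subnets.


New prefix = 24 + 2 = 26
Each subnet has 64 addresses
  207.84.251.0/26
  207.84.251.64/26
  207.84.251.128/26
  207.84.251.192/26
Subnets: 207.84.251.0/26, 207.84.251.64/26, 207.84.251.128/26, 207.84.251.192/26


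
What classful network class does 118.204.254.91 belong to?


First octet: 118
Binary: 01110110
0xxxxxxx -> Class A (1-126)
Class A, default mask 255.0.0.0 (/8)


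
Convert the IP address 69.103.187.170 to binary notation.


69 = 01000101
103 = 01100111
187 = 10111011
170 = 10101010
Binary: 01000101.01100111.10111011.10101010


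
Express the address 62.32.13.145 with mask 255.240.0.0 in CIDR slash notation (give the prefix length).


Binary: 11111111.11110000.00000000.00000000
Count leading 1s
Prefix: /12


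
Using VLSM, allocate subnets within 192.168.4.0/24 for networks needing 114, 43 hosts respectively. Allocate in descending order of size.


114 hosts -> /25 (126 usable): 192.168.4.0/25
43 hosts -> /26 (62 usable): 192.168.4.128/26
Allocation: 192.168.4.0/25 (114 hosts, 126 usable); 192.168.4.128/26 (43 hosts, 62 usable)


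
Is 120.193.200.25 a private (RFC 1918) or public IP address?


RFC 1918 private ranges:
  10.0.0.0/8 (10.0.0.0 - 10.255.255.255)
  172.16.0.0/12 (172.16.0.0 - 172.31.255.255)
  192.168.0.0/16 (192.168.0.0 - 192.168.255.255)
Public (not in any RFC 1918 range)


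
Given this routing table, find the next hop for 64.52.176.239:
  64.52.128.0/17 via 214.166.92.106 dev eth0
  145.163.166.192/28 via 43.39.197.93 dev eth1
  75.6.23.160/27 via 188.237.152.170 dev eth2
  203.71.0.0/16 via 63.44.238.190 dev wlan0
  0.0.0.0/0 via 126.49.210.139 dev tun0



Longest prefix match for 64.52.176.239:
  /17 64.52.128.0: MATCH
  /28 145.163.166.192: no
  /27 75.6.23.160: no
  /16 203.71.0.0: no
  /0 0.0.0.0: MATCH
Selected: next-hop 214.166.92.106 via eth0 (matched /17)


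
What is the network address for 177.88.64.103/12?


IP:   10110001.01011000.01000000.01100111
Mask: 11111111.11110000.00000000.00000000
AND operation:
Net:  10110001.01010000.00000000.00000000
Network: 177.80.0.0/12


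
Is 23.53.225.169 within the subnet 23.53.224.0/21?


Subnet network: 23.53.224.0
Test IP AND mask: 23.53.224.0
Yes, 23.53.225.169 is in 23.53.224.0/21


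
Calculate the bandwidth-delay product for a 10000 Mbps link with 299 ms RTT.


BDP = bandwidth * RTT
= 10000 Mbps * 299 ms
= 10000 * 1e6 * 299 / 1000 bits
= 2990000000 bits
= 373750000 bytes
= 364990.2344 KB
BDP = 2990000000 bits (373750000 bytes)


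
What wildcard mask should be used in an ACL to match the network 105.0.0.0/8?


Subnet mask: 255.0.0.0
Wildcard = 255.255.255.255 - subnet mask
255 - 255 = 0
255 - 0 = 255
255 - 0 = 255
255 - 0 = 255
Wildcard: 0.255.255.255


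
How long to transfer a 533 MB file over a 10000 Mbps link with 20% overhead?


Effective throughput = 10000 * (1 - 20/100) = 8000 Mbps
File size in Mb = 533 * 8 = 4264 Mb
Time = 4264 / 8000
Time = 0.533 seconds


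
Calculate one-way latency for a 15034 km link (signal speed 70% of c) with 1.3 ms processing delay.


Speed = 0.7 * 3e5 km/s = 210000 km/s
Propagation delay = 15034 / 210000 = 0.0716 s = 71.5905 ms
Processing delay = 1.3 ms
Total one-way latency = 72.8905 ms


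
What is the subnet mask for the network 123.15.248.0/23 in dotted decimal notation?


/23 means 23 network bits, 9 host bits
Binary: 11111111111111111111111000000000
Mask: 255.255.254.0


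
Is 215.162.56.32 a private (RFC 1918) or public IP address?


RFC 1918 private ranges:
  10.0.0.0/8 (10.0.0.0 - 10.255.255.255)
  172.16.0.0/12 (172.16.0.0 - 172.31.255.255)
  192.168.0.0/16 (192.168.0.0 - 192.168.255.255)
Public (not in any RFC 1918 range)


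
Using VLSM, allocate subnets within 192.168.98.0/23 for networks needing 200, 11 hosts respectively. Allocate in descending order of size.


200 hosts -> /24 (254 usable): 192.168.98.0/24
11 hosts -> /28 (14 usable): 192.168.99.0/28
Allocation: 192.168.98.0/24 (200 hosts, 254 usable); 192.168.99.0/28 (11 hosts, 14 usable)


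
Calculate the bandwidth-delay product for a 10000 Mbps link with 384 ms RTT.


BDP = bandwidth * RTT
= 10000 Mbps * 384 ms
= 10000 * 1e6 * 384 / 1000 bits
= 3840000000 bits
= 480000000 bytes
= 468750 KB
BDP = 3840000000 bits (480000000 bytes)


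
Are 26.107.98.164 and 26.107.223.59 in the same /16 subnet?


Mask: 255.255.0.0
26.107.98.164 AND mask = 26.107.0.0
26.107.223.59 AND mask = 26.107.0.0
Yes, same subnet (26.107.0.0)


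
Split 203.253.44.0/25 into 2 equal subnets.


New prefix = 25 + 1 = 26
Each subnet has 64 addresses
  203.253.44.0/26
  203.253.44.64/26
Subnets: 203.253.44.0/26, 203.253.44.64/26


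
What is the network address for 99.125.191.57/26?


IP:   01100011.01111101.10111111.00111001
Mask: 11111111.11111111.11111111.11000000
AND operation:
Net:  01100011.01111101.10111111.00000000
Network: 99.125.191.0/26


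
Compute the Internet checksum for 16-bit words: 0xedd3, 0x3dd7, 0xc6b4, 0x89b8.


Sum all words (with carry folding):
+ 0xedd3 = 0xedd3
+ 0x3dd7 = 0x2bab
+ 0xc6b4 = 0xf25f
+ 0x89b8 = 0x7c18
One's complement: ~0x7c18
Checksum = 0x83e7


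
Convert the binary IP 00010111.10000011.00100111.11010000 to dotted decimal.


00010111 = 23
10000011 = 131
00100111 = 39
11010000 = 208
IP: 23.131.39.208


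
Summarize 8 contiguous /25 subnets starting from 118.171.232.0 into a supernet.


Original prefix: /25
Number of subnets: 8 = 2^3
New prefix = 25 - 3 = 22
Supernet: 118.171.232.0/22


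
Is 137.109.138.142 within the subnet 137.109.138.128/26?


Subnet network: 137.109.138.128
Test IP AND mask: 137.109.138.128
Yes, 137.109.138.142 is in 137.109.138.128/26


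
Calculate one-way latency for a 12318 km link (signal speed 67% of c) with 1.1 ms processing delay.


Speed = 0.67 * 3e5 km/s = 201000 km/s
Propagation delay = 12318 / 201000 = 0.0613 s = 61.2836 ms
Processing delay = 1.1 ms
Total one-way latency = 62.3836 ms


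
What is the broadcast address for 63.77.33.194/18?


Network: 63.77.0.0/18
Host bits = 14
Set all host bits to 1:
Broadcast: 63.77.63.255


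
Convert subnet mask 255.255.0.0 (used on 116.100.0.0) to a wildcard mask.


Subnet mask: 255.255.0.0
Wildcard = 255.255.255.255 - subnet mask
255 - 255 = 0
255 - 255 = 0
255 - 0 = 255
255 - 0 = 255
Wildcard: 0.0.255.255


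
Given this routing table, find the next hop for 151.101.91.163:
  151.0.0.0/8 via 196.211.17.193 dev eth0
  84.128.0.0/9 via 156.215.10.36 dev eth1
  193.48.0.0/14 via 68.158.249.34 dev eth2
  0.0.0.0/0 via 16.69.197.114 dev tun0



Longest prefix match for 151.101.91.163:
  /8 151.0.0.0: MATCH
  /9 84.128.0.0: no
  /14 193.48.0.0: no
  /0 0.0.0.0: MATCH
Selected: next-hop 196.211.17.193 via eth0 (matched /8)


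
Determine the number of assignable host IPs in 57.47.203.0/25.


Host bits = 32 - 25 = 7
Total addresses = 2^7 = 128
Usable = total - 2 (network and broadcast)
Usable hosts: 126


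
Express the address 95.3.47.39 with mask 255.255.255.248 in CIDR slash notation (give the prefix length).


Binary: 11111111.11111111.11111111.11111000
Count leading 1s
Prefix: /29


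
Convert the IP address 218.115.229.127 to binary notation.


218 = 11011010
115 = 01110011
229 = 11100101
127 = 01111111
Binary: 11011010.01110011.11100101.01111111


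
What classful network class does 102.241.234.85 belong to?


First octet: 102
Binary: 01100110
0xxxxxxx -> Class A (1-126)
Class A, default mask 255.0.0.0 (/8)


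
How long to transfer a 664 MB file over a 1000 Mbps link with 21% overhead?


Effective throughput = 1000 * (1 - 21/100) = 790 Mbps
File size in Mb = 664 * 8 = 5312 Mb
Time = 5312 / 790
Time = 6.7241 seconds


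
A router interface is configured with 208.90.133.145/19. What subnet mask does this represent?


/19 means 19 network bits, 13 host bits
Binary: 11111111111111111110000000000000
Mask: 255.255.224.0


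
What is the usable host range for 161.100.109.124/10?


Network: 161.64.0.0
Broadcast: 161.127.255.255
First usable = network + 1
Last usable = broadcast - 1
Range: 161.64.0.1 to 161.127.255.254


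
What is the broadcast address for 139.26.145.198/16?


Network: 139.26.0.0/16
Host bits = 16
Set all host bits to 1:
Broadcast: 139.26.255.255


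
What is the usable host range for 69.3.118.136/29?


Network: 69.3.118.136
Broadcast: 69.3.118.143
First usable = network + 1
Last usable = broadcast - 1
Range: 69.3.118.137 to 69.3.118.142


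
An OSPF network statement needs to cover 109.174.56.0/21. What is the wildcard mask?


Subnet mask: 255.255.248.0
Wildcard = 255.255.255.255 - subnet mask
255 - 255 = 0
255 - 255 = 0
255 - 248 = 7
255 - 0 = 255
Wildcard: 0.0.7.255


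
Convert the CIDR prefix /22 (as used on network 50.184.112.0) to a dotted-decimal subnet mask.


/22 means 22 network bits, 10 host bits
Binary: 11111111111111111111110000000000
Mask: 255.255.252.0


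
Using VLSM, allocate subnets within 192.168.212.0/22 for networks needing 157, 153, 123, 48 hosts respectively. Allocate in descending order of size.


157 hosts -> /24 (254 usable): 192.168.212.0/24
153 hosts -> /24 (254 usable): 192.168.213.0/24
123 hosts -> /25 (126 usable): 192.168.214.0/25
48 hosts -> /26 (62 usable): 192.168.214.128/26
Allocation: 192.168.212.0/24 (157 hosts, 254 usable); 192.168.213.0/24 (153 hosts, 254 usable); 192.168.214.0/25 (123 hosts, 126 usable); 192.168.214.128/26 (48 hosts, 62 usable)


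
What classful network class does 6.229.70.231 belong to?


First octet: 6
Binary: 00000110
0xxxxxxx -> Class A (1-126)
Class A, default mask 255.0.0.0 (/8)


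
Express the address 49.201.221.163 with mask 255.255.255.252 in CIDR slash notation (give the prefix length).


Binary: 11111111.11111111.11111111.11111100
Count leading 1s
Prefix: /30


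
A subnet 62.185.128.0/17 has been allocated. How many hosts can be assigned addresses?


Host bits = 32 - 17 = 15
Total addresses = 2^15 = 32768
Usable = total - 2 (network and broadcast)
Usable hosts: 32766


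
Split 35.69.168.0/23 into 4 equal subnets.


New prefix = 23 + 2 = 25
Each subnet has 128 addresses
  35.69.168.0/25
  35.69.168.128/25
  35.69.169.0/25
  35.69.169.128/25
Subnets: 35.69.168.0/25, 35.69.168.128/25, 35.69.169.0/25, 35.69.169.128/25


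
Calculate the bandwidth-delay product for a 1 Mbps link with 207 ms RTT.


BDP = bandwidth * RTT
= 1 Mbps * 207 ms
= 1 * 1e6 * 207 / 1000 bits
= 207000 bits
= 25875 bytes
= 25.2686 KB
BDP = 207000 bits (25875 bytes)


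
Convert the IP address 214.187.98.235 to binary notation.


214 = 11010110
187 = 10111011
98 = 01100010
235 = 11101011
Binary: 11010110.10111011.01100010.11101011


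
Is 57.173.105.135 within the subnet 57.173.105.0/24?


Subnet network: 57.173.105.0
Test IP AND mask: 57.173.105.0
Yes, 57.173.105.135 is in 57.173.105.0/24


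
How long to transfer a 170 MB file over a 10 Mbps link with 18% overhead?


Effective throughput = 10 * (1 - 18/100) = 8.2 Mbps
File size in Mb = 170 * 8 = 1360 Mb
Time = 1360 / 8.2
Time = 165.8537 seconds


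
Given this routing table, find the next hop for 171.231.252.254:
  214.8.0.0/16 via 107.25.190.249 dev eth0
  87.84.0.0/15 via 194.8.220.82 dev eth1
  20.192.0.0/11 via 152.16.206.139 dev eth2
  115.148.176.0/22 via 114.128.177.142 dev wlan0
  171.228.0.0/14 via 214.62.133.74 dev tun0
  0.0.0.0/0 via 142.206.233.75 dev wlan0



Longest prefix match for 171.231.252.254:
  /16 214.8.0.0: no
  /15 87.84.0.0: no
  /11 20.192.0.0: no
  /22 115.148.176.0: no
  /14 171.228.0.0: MATCH
  /0 0.0.0.0: MATCH
Selected: next-hop 214.62.133.74 via tun0 (matched /14)


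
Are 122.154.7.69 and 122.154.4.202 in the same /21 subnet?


Mask: 255.255.248.0
122.154.7.69 AND mask = 122.154.0.0
122.154.4.202 AND mask = 122.154.0.0
Yes, same subnet (122.154.0.0)


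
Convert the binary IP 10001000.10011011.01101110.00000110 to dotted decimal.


10001000 = 136
10011011 = 155
01101110 = 110
00000110 = 6
IP: 136.155.110.6


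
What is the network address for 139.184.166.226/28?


IP:   10001011.10111000.10100110.11100010
Mask: 11111111.11111111.11111111.11110000
AND operation:
Net:  10001011.10111000.10100110.11100000
Network: 139.184.166.224/28


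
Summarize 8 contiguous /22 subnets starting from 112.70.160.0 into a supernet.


Original prefix: /22
Number of subnets: 8 = 2^3
New prefix = 22 - 3 = 19
Supernet: 112.70.160.0/19


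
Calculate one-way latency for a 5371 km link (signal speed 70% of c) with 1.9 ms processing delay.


Speed = 0.7 * 3e5 km/s = 210000 km/s
Propagation delay = 5371 / 210000 = 0.0256 s = 25.5762 ms
Processing delay = 1.9 ms
Total one-way latency = 27.4762 ms


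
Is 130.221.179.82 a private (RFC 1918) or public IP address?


RFC 1918 private ranges:
  10.0.0.0/8 (10.0.0.0 - 10.255.255.255)
  172.16.0.0/12 (172.16.0.0 - 172.31.255.255)
  192.168.0.0/16 (192.168.0.0 - 192.168.255.255)
Public (not in any RFC 1918 range)


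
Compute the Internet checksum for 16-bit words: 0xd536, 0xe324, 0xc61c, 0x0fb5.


Sum all words (with carry folding):
+ 0xd536 = 0xd536
+ 0xe324 = 0xb85b
+ 0xc61c = 0x7e78
+ 0x0fb5 = 0x8e2d
One's complement: ~0x8e2d
Checksum = 0x71d2


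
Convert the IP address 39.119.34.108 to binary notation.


39 = 00100111
119 = 01110111
34 = 00100010
108 = 01101100
Binary: 00100111.01110111.00100010.01101100


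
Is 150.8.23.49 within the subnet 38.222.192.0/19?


Subnet network: 38.222.192.0
Test IP AND mask: 150.8.0.0
No, 150.8.23.49 is not in 38.222.192.0/19


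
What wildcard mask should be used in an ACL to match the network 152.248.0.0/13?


Subnet mask: 255.248.0.0
Wildcard = 255.255.255.255 - subnet mask
255 - 255 = 0
255 - 248 = 7
255 - 0 = 255
255 - 0 = 255
Wildcard: 0.7.255.255


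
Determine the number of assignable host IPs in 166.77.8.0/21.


Host bits = 32 - 21 = 11
Total addresses = 2^11 = 2048
Usable = total - 2 (network and broadcast)
Usable hosts: 2046


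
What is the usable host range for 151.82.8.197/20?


Network: 151.82.0.0
Broadcast: 151.82.15.255
First usable = network + 1
Last usable = broadcast - 1
Range: 151.82.0.1 to 151.82.15.254


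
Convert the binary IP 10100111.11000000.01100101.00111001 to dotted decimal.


10100111 = 167
11000000 = 192
01100101 = 101
00111001 = 57
IP: 167.192.101.57


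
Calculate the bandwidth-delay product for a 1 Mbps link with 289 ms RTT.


BDP = bandwidth * RTT
= 1 Mbps * 289 ms
= 1 * 1e6 * 289 / 1000 bits
= 289000 bits
= 36125 bytes
= 35.2783 KB
BDP = 289000 bits (36125 bytes)


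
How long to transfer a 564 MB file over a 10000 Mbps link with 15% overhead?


Effective throughput = 10000 * (1 - 15/100) = 8500 Mbps
File size in Mb = 564 * 8 = 4512 Mb
Time = 4512 / 8500
Time = 0.5308 seconds


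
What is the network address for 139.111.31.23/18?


IP:   10001011.01101111.00011111.00010111
Mask: 11111111.11111111.11000000.00000000
AND operation:
Net:  10001011.01101111.00000000.00000000
Network: 139.111.0.0/18


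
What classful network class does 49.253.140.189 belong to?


First octet: 49
Binary: 00110001
0xxxxxxx -> Class A (1-126)
Class A, default mask 255.0.0.0 (/8)


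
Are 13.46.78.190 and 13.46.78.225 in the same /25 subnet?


Mask: 255.255.255.128
13.46.78.190 AND mask = 13.46.78.128
13.46.78.225 AND mask = 13.46.78.128
Yes, same subnet (13.46.78.128)


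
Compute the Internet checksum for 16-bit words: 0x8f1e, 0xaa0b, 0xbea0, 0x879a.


Sum all words (with carry folding):
+ 0x8f1e = 0x8f1e
+ 0xaa0b = 0x392a
+ 0xbea0 = 0xf7ca
+ 0x879a = 0x7f65
One's complement: ~0x7f65
Checksum = 0x809a


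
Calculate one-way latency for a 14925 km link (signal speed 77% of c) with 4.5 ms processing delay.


Speed = 0.77 * 3e5 km/s = 231000 km/s
Propagation delay = 14925 / 231000 = 0.0646 s = 64.6104 ms
Processing delay = 4.5 ms
Total one-way latency = 69.1104 ms


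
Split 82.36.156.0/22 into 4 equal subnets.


New prefix = 22 + 2 = 24
Each subnet has 256 addresses
  82.36.156.0/24
  82.36.157.0/24
  82.36.158.0/24
  82.36.159.0/24
Subnets: 82.36.156.0/24, 82.36.157.0/24, 82.36.158.0/24, 82.36.159.0/24


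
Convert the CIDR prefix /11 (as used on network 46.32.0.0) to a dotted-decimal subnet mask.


/11 means 11 network bits, 21 host bits
Binary: 11111111111000000000000000000000
Mask: 255.224.0.0


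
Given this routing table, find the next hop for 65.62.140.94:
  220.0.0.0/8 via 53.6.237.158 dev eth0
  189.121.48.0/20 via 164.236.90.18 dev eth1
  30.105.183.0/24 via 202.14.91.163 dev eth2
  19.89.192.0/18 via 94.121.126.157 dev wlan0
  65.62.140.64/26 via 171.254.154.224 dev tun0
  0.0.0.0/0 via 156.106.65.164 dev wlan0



Longest prefix match for 65.62.140.94:
  /8 220.0.0.0: no
  /20 189.121.48.0: no
  /24 30.105.183.0: no
  /18 19.89.192.0: no
  /26 65.62.140.64: MATCH
  /0 0.0.0.0: MATCH
Selected: next-hop 171.254.154.224 via tun0 (matched /26)


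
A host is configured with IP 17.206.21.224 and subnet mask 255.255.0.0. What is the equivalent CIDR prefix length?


Binary: 11111111.11111111.00000000.00000000
Count leading 1s
Prefix: /16


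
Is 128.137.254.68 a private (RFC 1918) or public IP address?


RFC 1918 private ranges:
  10.0.0.0/8 (10.0.0.0 - 10.255.255.255)
  172.16.0.0/12 (172.16.0.0 - 172.31.255.255)
  192.168.0.0/16 (192.168.0.0 - 192.168.255.255)
Public (not in any RFC 1918 range)


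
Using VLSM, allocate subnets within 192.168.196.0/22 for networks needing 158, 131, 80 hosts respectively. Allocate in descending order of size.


158 hosts -> /24 (254 usable): 192.168.196.0/24
131 hosts -> /24 (254 usable): 192.168.197.0/24
80 hosts -> /25 (126 usable): 192.168.198.0/25
Allocation: 192.168.196.0/24 (158 hosts, 254 usable); 192.168.197.0/24 (131 hosts, 254 usable); 192.168.198.0/25 (80 hosts, 126 usable)


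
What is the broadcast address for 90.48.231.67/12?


Network: 90.48.0.0/12
Host bits = 20
Set all host bits to 1:
Broadcast: 90.63.255.255


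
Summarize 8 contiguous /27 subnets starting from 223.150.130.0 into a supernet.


Original prefix: /27
Number of subnets: 8 = 2^3
New prefix = 27 - 3 = 24
Supernet: 223.150.130.0/24


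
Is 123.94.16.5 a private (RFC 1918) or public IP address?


RFC 1918 private ranges:
  10.0.0.0/8 (10.0.0.0 - 10.255.255.255)
  172.16.0.0/12 (172.16.0.0 - 172.31.255.255)
  192.168.0.0/16 (192.168.0.0 - 192.168.255.255)
Public (not in any RFC 1918 range)


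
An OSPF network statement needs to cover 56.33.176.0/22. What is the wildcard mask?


Subnet mask: 255.255.252.0
Wildcard = 255.255.255.255 - subnet mask
255 - 255 = 0
255 - 255 = 0
255 - 252 = 3
255 - 0 = 255
Wildcard: 0.0.3.255


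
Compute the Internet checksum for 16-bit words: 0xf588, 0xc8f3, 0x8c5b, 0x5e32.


Sum all words (with carry folding):
+ 0xf588 = 0xf588
+ 0xc8f3 = 0xbe7c
+ 0x8c5b = 0x4ad8
+ 0x5e32 = 0xa90a
One's complement: ~0xa90a
Checksum = 0x56f5


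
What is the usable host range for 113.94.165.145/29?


Network: 113.94.165.144
Broadcast: 113.94.165.151
First usable = network + 1
Last usable = broadcast - 1
Range: 113.94.165.145 to 113.94.165.150


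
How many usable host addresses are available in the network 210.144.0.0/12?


Host bits = 32 - 12 = 20
Total addresses = 2^20 = 1048576
Usable = total - 2 (network and broadcast)
Usable hosts: 1048574


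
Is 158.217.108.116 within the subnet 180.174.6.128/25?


Subnet network: 180.174.6.128
Test IP AND mask: 158.217.108.0
No, 158.217.108.116 is not in 180.174.6.128/25


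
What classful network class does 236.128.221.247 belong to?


First octet: 236
Binary: 11101100
1110xxxx -> Class D (224-239)
Class D (multicast), default mask N/A


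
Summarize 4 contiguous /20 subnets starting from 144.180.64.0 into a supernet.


Original prefix: /20
Number of subnets: 4 = 2^2
New prefix = 20 - 2 = 18
Supernet: 144.180.64.0/18


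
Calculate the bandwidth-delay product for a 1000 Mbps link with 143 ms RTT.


BDP = bandwidth * RTT
= 1000 Mbps * 143 ms
= 1000 * 1e6 * 143 / 1000 bits
= 143000000 bits
= 17875000 bytes
= 17456.0547 KB
BDP = 143000000 bits (17875000 bytes)


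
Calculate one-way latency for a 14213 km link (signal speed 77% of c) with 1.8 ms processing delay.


Speed = 0.77 * 3e5 km/s = 231000 km/s
Propagation delay = 14213 / 231000 = 0.0615 s = 61.5281 ms
Processing delay = 1.8 ms
Total one-way latency = 63.3281 ms


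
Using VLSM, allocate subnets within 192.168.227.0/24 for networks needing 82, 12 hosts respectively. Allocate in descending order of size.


82 hosts -> /25 (126 usable): 192.168.227.0/25
12 hosts -> /28 (14 usable): 192.168.227.128/28
Allocation: 192.168.227.0/25 (82 hosts, 126 usable); 192.168.227.128/28 (12 hosts, 14 usable)


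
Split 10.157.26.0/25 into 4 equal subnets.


New prefix = 25 + 2 = 27
Each subnet has 32 addresses
  10.157.26.0/27
  10.157.26.32/27
  10.157.26.64/27
  10.157.26.96/27
Subnets: 10.157.26.0/27, 10.157.26.32/27, 10.157.26.64/27, 10.157.26.96/27


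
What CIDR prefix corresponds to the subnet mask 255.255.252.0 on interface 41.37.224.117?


Binary: 11111111.11111111.11111100.00000000
Count leading 1s
Prefix: /22


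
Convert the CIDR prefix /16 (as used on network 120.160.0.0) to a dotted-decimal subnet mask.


/16 means 16 network bits, 16 host bits
Binary: 11111111111111110000000000000000
Mask: 255.255.0.0


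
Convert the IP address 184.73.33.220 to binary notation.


184 = 10111000
73 = 01001001
33 = 00100001
220 = 11011100
Binary: 10111000.01001001.00100001.11011100


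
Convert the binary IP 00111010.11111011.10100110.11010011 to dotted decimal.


00111010 = 58
11111011 = 251
10100110 = 166
11010011 = 211
IP: 58.251.166.211


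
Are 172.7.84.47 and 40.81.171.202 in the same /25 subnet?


Mask: 255.255.255.128
172.7.84.47 AND mask = 172.7.84.0
40.81.171.202 AND mask = 40.81.171.128
No, different subnets (172.7.84.0 vs 40.81.171.128)


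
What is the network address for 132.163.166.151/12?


IP:   10000100.10100011.10100110.10010111
Mask: 11111111.11110000.00000000.00000000
AND operation:
Net:  10000100.10100000.00000000.00000000
Network: 132.160.0.0/12


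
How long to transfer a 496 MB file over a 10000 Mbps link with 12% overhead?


Effective throughput = 10000 * (1 - 12/100) = 8800 Mbps
File size in Mb = 496 * 8 = 3968 Mb
Time = 3968 / 8800
Time = 0.4509 seconds


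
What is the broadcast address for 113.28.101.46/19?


Network: 113.28.96.0/19
Host bits = 13
Set all host bits to 1:
Broadcast: 113.28.127.255


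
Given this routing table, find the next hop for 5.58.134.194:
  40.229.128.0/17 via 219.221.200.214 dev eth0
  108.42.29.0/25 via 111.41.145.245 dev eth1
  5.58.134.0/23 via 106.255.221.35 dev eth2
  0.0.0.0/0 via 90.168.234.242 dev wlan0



Longest prefix match for 5.58.134.194:
  /17 40.229.128.0: no
  /25 108.42.29.0: no
  /23 5.58.134.0: MATCH
  /0 0.0.0.0: MATCH
Selected: next-hop 106.255.221.35 via eth2 (matched /23)


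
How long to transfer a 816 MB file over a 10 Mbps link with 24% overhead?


Effective throughput = 10 * (1 - 24/100) = 7.6 Mbps
File size in Mb = 816 * 8 = 6528 Mb
Time = 6528 / 7.6
Time = 858.9474 seconds


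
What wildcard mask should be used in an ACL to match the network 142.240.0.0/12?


Subnet mask: 255.240.0.0
Wildcard = 255.255.255.255 - subnet mask
255 - 255 = 0
255 - 240 = 15
255 - 0 = 255
255 - 0 = 255
Wildcard: 0.15.255.255
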